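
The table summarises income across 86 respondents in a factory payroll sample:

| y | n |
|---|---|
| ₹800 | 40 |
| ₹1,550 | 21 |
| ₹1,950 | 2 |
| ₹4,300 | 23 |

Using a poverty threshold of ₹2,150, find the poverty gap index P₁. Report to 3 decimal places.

Below the line: 40×₹800, 21×₹1,550, 2×₹1,950 (q = 63 of N = 86).
Normalized shortfalls: (2150−800)/2150 = 0.6279 (×40); (2150−1550)/2150 = 0.2791 (×21); (2150−1950)/2150 = 0.0930 (×2).
Σ = 31.162791. Dividing by the full population N = 86 gives P₁ = 0.362.

0.362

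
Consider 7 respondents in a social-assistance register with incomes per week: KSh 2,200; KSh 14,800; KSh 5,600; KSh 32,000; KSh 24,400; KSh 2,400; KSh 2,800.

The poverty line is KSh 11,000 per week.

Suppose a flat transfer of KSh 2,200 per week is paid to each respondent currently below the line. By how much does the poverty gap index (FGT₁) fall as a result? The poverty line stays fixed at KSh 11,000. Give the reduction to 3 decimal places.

Before: below the line — KSh 2,200, KSh 2,400, KSh 2,800, KSh 5,600; poverty gap index (FGT₁) = 0.40260.
After the KSh 2,200 transfer: below the line — KSh 4,400, KSh 4,600, KSh 5,000, KSh 7,800; poverty gap index (FGT₁) = 0.28831.
Reduction = 0.40260 − 0.28831 = 0.114.

0.114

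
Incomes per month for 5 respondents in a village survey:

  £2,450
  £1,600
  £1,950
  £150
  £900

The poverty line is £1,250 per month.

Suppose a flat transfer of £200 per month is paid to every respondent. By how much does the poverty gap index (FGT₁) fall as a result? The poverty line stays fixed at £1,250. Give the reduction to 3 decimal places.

0.064

Before: below the line — £150, £900; poverty gap index (FGT₁) = 0.23200.
After the £200 transfer: below the line — £350, £1,100; poverty gap index (FGT₁) = 0.16800.
Reduction = 0.23200 − 0.16800 = 0.064.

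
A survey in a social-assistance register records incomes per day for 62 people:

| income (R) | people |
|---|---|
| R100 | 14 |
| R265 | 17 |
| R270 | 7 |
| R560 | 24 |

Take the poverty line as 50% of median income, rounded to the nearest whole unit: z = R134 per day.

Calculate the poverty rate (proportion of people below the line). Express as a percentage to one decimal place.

22.6%

14 of the 62 people have income below R134.
H = 14/62 = 22.6%.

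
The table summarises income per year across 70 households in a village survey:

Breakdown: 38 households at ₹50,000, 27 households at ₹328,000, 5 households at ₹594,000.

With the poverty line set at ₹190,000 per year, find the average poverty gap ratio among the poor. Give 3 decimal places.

Below the line: 38×₹50,000 (q = 38 of N = 70).
Shortfall ratios (z−y)/z: 0.7368 (×38); sum = 28.000000.
I averages over the q = 38 poor units only: 28.000000 / 38 = 0.737.

0.737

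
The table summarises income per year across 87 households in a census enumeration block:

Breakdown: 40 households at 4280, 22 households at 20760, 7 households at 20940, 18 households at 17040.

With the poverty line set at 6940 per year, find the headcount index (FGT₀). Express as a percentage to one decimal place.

46.0%

40 of the 87 households have income below 6940.
H = 40/87 = 46.0%.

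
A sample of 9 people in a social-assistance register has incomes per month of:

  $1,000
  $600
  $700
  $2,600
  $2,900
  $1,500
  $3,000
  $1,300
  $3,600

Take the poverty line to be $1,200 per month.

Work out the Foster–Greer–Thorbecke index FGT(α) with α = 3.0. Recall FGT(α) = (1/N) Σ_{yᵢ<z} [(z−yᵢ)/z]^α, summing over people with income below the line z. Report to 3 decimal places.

Below the line: $600, $700, $1,000 (q = 3 of N = 9).
Shortfall ratios: (1200−600)/1200 = 0.5000; (1200−700)/1200 = 0.4167; (1200−1000)/1200 = 0.1667.
Raised to α = 3.0: 0.12500; 0.07234; 0.00463.
Sum = 0.201968; FGT(3.0) = 0.201968 / 9 = 0.022.

0.022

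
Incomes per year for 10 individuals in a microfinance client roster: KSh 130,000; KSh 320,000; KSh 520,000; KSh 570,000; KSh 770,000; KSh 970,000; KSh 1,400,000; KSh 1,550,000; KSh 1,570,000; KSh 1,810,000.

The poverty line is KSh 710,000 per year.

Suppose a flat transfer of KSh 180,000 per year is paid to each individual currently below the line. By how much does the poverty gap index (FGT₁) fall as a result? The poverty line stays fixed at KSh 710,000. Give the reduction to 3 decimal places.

0.096

Before: below the line — KSh 130,000, KSh 320,000, KSh 520,000, KSh 570,000; poverty gap index (FGT₁) = 0.18310.
After the KSh 180,000 transfer: below the line — KSh 310,000, KSh 500,000, KSh 700,000; poverty gap index (FGT₁) = 0.08732.
Reduction = 0.18310 − 0.08732 = 0.096.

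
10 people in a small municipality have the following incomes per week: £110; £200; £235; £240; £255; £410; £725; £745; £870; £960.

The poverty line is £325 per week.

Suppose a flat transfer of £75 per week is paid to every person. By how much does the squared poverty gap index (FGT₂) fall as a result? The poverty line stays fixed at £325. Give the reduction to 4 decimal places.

0.0565

Before: below the line — £110, £200, £235, £240, £255; squared poverty gap index (FGT₂) = 0.077704.
After the £75 transfer: below the line — £185, £275, £310, £315; squared poverty gap index (FGT₂) = 0.021231.
Reduction = 0.077704 − 0.021231 = 0.0565.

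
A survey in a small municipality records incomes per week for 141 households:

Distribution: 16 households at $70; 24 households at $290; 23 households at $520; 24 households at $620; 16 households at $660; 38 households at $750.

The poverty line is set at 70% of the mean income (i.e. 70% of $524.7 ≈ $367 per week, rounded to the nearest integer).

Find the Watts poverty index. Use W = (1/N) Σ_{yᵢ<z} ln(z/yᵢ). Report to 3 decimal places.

0.228

Incomes under z: 16×$70, 24×$290 (q = 40 of N = 141).
Log gaps: ln(367/70) = 1.6569 (×16); ln(367/290) = 0.2355 (×24).
W = 32.161408 / 141 = 0.228.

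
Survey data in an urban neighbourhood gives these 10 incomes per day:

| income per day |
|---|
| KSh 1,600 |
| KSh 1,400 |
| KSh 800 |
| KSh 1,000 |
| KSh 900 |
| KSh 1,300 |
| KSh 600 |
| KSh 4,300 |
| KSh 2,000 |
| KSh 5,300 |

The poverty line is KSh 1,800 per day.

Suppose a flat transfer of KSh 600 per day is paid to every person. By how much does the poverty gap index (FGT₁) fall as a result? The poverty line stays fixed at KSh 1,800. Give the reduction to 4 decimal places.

Before: below the line — KSh 600, KSh 800, KSh 900, KSh 1,000, KSh 1,300, KSh 1,400, KSh 1,600; poverty gap index (FGT₁) = 0.277778.
After the KSh 600 transfer: below the line — KSh 1,200, KSh 1,400, KSh 1,500, KSh 1,600; poverty gap index (FGT₁) = 0.083333.
Reduction = 0.277778 − 0.083333 = 0.1944.

0.1944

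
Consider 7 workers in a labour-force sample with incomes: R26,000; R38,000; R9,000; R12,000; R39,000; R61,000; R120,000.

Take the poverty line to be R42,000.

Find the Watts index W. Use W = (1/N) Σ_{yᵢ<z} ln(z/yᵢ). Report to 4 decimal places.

Poor units: R9,000, R12,000, R26,000, R38,000, R39,000 (q = 5 of N = 7).
Log shortfalls: ln(42000/9000) = 1.5404; ln(42000/12000) = 1.2528; ln(42000/26000) = 0.4796; ln(42000/38000) = 0.1001; ln(42000/39000) = 0.0741.
W = 3.446973 / 7 = 0.4924.

0.4924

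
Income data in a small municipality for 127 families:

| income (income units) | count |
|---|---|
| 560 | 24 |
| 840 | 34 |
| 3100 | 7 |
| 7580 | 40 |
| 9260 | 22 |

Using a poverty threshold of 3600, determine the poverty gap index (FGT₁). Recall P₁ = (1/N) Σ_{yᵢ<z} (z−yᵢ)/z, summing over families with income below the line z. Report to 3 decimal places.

0.372

Below the line: 24×560, 34×840, 7×3100 (q = 65 of N = 127).
Normalized shortfalls: (3600−560)/3600 = 0.8444 (×24); (3600−840)/3600 = 0.7667 (×34); (3600−3100)/3600 = 0.1389 (×7).
Σ = 47.305556. Dividing by the full population N = 127 gives P₁ = 0.372.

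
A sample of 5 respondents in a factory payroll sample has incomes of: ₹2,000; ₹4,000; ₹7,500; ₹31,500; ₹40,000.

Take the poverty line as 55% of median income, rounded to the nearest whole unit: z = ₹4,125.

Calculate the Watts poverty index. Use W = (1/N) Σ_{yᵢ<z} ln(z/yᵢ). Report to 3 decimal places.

0.151

Below z: ₹2,000, ₹4,000 (q = 2 of N = 5).
Log shortfalls: ln(4125/2000) = 0.7239; ln(4125/4000) = 0.0308.
W = 0.754690 / 5 = 0.151.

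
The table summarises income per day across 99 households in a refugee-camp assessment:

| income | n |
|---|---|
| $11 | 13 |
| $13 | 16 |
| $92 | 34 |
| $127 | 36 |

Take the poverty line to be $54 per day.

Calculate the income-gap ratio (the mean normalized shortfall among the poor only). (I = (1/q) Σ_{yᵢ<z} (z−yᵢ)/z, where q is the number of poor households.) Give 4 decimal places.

Incomes under z: 13×$11, 16×$13 (q = 29 of N = 99).
Relative gaps: 0.7963 (×13), 0.7593 (×16); sum = 22.500000.
I averages over the q = 29 poor units only: 22.500000 / 29 = 0.7759.

0.7759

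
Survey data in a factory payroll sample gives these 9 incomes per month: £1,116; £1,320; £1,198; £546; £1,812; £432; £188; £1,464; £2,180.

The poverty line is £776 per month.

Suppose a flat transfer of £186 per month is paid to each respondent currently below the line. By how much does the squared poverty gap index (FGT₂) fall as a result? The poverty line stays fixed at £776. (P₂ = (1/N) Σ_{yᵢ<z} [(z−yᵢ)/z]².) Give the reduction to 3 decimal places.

0.061

Before: below the line — £188, £432, £546; squared poverty gap index (FGT₂) = 0.09539.
After the £186 transfer: below the line — £374, £618, £732; squared poverty gap index (FGT₂) = 0.03478.
Reduction = 0.09539 − 0.03478 = 0.061.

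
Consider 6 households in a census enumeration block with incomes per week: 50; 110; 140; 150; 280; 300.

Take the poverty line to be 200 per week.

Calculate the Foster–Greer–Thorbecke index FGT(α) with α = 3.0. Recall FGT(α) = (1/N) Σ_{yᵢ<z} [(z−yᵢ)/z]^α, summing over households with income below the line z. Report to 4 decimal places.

Below z: 50, 110, 140, 150 (q = 4 of N = 6).
Normalized shortfalls: (200−50)/200 = 0.7500; (200−110)/200 = 0.4500; (200−140)/200 = 0.3000; (200−150)/200 = 0.2500.
Raised to α = 3.0: 0.42188; 0.09113; 0.02700; 0.01562.
Sum = 0.555625; FGT(3.0) = 0.555625 / 6 = 0.0926.

0.0926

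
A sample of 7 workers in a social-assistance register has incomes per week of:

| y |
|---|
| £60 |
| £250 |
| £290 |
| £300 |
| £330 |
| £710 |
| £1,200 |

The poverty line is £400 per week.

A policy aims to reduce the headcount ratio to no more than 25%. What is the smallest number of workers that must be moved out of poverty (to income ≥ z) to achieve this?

5 of the 7 workers are poor, so H = 5/7 = 0.714.
A headcount ratio of at most 25% allows at most ⌊0.25 × 7⌋ = 1 poor workers.
So at least 5 − 1 = 4 must be lifted.

4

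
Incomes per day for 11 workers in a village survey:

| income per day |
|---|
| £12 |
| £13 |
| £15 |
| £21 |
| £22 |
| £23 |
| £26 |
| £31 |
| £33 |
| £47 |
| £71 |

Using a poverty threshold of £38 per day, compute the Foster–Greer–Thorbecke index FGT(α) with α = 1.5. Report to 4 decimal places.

Incomes under z: £12, £13, £15, £21, £22, £23, £26, £31, £33 (q = 9 of N = 11).
Gap ratios (z−y)/z: (38−12)/38 = 0.6842; (38−13)/38 = 0.6579; (38−15)/38 = 0.6053; (38−21)/38 = 0.4474; (38−22)/38 = 0.4211; (38−23)/38 = 0.3947; (38−26)/38 = 0.3158; (38−31)/38 = 0.1842; (38−33)/38 = 0.1316.
Raised to α = 1.5: 0.56596; 0.53362; 0.47089; 0.29923; 0.27322; 0.24801; 0.17746; 0.07906; 0.04773.
Sum = 2.695164; FGT(1.5) = 2.695164 / 11 = 0.2450.

0.2450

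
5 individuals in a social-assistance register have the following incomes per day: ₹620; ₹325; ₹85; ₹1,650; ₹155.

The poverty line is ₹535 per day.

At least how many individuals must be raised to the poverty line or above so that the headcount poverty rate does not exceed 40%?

1

3 of the 5 individuals are poor, so H = 3/5 = 0.600.
A headcount ratio of at most 40% allows at most ⌊0.40 × 5⌋ = 2 poor individuals.
So at least 3 − 2 = 1 must be lifted.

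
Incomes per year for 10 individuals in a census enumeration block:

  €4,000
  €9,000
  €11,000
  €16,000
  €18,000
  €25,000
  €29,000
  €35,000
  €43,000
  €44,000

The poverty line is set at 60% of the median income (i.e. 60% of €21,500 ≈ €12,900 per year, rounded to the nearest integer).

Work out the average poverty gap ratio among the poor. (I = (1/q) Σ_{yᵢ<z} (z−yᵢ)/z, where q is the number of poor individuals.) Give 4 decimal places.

0.3798

Below the line: €4,000, €9,000, €11,000 (q = 3 of N = 10).
Relative gaps: 0.6899, 0.3023, 0.1473; sum = 1.139535.
I averages over the q = 3 poor units only: 1.139535 / 3 = 0.3798.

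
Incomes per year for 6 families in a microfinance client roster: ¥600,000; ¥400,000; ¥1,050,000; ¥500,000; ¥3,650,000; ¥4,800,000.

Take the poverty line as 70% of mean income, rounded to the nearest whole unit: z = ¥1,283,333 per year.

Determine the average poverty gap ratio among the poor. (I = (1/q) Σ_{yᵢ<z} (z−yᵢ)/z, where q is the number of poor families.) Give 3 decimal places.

Incomes under z: ¥400,000, ¥500,000, ¥600,000, ¥1,050,000 (q = 4 of N = 6).
Shortfall ratios (z−y)/z: 0.6883, 0.6104, 0.5325, 0.1818; sum = 2.012986.
The income-gap ratio divides by q (the poor only): 2.012986 / 4 = 0.503.

0.503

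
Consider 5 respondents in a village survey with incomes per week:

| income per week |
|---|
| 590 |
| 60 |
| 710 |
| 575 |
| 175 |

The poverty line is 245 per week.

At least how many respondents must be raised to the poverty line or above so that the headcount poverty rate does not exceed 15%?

Currently q = 2 of N = 5 are below the line (H = 0.400).
A headcount ratio of at most 15% allows at most ⌊0.15 × 5⌋ = 0 poor respondents.
So at least 2 − 0 = 2 must be lifted.

2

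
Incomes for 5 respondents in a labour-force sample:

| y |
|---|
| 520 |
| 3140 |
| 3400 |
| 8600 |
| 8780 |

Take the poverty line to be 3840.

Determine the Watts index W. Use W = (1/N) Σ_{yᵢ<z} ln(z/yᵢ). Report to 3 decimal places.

0.464

Incomes under z: 520, 3140, 3400 (q = 3 of N = 5).
Log gaps: ln(3840/520) = 1.9994; ln(3840/3140) = 0.2012; ln(3840/3400) = 0.1217.
W = 2.322345 / 5 = 0.464.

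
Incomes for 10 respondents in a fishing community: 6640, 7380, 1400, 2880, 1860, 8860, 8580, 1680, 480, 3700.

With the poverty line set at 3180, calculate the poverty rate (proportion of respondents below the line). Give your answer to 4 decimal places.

0.5000

5 of the 10 respondents have income below 3180.
H = 5/10 = 0.5000.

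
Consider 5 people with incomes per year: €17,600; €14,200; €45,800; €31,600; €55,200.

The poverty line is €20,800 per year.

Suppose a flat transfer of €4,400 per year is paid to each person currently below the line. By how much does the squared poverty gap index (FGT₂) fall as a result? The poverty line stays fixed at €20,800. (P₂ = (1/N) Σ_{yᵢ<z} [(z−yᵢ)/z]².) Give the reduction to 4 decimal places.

0.0226

Before: below the line — €14,200, €17,600; squared poverty gap index (FGT₂) = 0.024871.
After the €4,400 transfer: below the line — €18,600; squared poverty gap index (FGT₂) = 0.002237.
Reduction = 0.024871 − 0.002237 = 0.0226.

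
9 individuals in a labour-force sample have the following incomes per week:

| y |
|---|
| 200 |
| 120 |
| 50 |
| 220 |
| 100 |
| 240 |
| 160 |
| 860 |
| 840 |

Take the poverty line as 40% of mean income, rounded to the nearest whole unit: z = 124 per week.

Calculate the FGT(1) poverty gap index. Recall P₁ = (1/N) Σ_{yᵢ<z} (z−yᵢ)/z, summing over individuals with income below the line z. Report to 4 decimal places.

Poor units: 50, 100, 120 (q = 3 of N = 9).
Normalized shortfalls: (124−50)/124 = 0.5968; (124−100)/124 = 0.1935; (124−120)/124 = 0.0323.
Σ = 0.822581. Dividing by the full population N = 9 gives P₁ = 0.0914.

0.0914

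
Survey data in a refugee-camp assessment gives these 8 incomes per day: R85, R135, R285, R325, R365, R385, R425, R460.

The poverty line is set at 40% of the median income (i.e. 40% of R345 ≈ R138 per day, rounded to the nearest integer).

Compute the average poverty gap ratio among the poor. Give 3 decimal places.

Below z: R85, R135 (q = 2 of N = 8).
Relative gaps: 0.3841, 0.0217; sum = 0.405797.
The income-gap ratio divides by q (the poor only): 0.405797 / 2 = 0.203.

0.203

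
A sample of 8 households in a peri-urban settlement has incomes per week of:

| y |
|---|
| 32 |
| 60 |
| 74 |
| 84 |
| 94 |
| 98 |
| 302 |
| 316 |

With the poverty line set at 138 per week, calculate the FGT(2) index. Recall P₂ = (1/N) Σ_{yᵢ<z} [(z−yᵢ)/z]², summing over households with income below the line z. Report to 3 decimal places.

0.183

Below the line: 32, 60, 74, 84, 94, 98 (q = 6 of N = 8).
Relative gaps: (138−32)/138 = 0.7681; (138−60)/138 = 0.5652; (138−74)/138 = 0.4638; (138−84)/138 = 0.3913; (138−94)/138 = 0.3188; (138−98)/138 = 0.2899.
Squared: 0.5900; 0.3195; 0.2151; 0.1531; 0.1017; 0.0840.
Sum = 1.463348; P₂ = 1.463348 / 8 = 0.183.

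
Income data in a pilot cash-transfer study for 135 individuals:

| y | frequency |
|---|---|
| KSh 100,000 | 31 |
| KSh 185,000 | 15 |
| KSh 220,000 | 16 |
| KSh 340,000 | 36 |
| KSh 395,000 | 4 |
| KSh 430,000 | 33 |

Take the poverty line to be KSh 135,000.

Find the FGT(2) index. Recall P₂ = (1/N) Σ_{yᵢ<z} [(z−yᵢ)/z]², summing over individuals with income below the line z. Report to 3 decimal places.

0.015

Incomes under z: 31×KSh 100,000 (q = 31 of N = 135).
Relative gaps: (135000−100000)/135000 = 0.2593 (×31).
Squared: 0.0672 (×31).
Sum = 2.083676; P₂ = 2.083676 / 135 = 0.015.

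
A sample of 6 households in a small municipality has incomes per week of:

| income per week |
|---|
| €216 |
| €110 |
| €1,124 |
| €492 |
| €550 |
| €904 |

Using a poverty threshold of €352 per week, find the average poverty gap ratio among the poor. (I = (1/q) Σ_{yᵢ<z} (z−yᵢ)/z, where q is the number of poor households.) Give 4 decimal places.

Incomes under z: €110, €216 (q = 2 of N = 6).
Relative gaps: 0.6875, 0.3864; sum = 1.073864.
The income-gap ratio divides by q (the poor only): 1.073864 / 2 = 0.5369.

0.5369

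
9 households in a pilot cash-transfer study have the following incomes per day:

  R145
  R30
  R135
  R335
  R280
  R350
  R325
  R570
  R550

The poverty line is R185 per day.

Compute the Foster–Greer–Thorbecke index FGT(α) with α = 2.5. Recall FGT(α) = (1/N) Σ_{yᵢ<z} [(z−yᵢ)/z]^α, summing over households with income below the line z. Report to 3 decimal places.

0.078

Below z: R30, R135, R145 (q = 3 of N = 9).
Shortfall ratios: (185−30)/185 = 0.8378; (185−135)/185 = 0.2703; (185−145)/185 = 0.2162.
Raised to α = 2.5: 0.64254; 0.03797; 0.02174.
Sum = 0.702253; FGT(2.5) = 0.702253 / 9 = 0.078.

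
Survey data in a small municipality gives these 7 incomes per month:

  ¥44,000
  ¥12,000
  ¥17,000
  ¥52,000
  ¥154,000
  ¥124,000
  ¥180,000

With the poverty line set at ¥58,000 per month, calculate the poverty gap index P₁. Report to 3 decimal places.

Below the line: ¥12,000, ¥17,000, ¥44,000, ¥52,000 (q = 4 of N = 7).
Shortfall ratios: (58000−12000)/58000 = 0.7931; (58000−17000)/58000 = 0.7069; (58000−44000)/58000 = 0.2414; (58000−52000)/58000 = 0.1034.
Sum of shortfalls = 1.844828; P₁ averages over all N: 1.844828 / 7 = 0.264.

0.264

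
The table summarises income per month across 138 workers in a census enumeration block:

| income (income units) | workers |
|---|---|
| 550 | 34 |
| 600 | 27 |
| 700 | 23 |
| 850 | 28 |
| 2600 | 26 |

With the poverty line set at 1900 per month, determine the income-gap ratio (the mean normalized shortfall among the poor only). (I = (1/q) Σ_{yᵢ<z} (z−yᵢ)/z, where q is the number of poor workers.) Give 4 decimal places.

Incomes under z: 34×550, 27×600, 23×700, 28×850 (q = 112 of N = 138).
Relative gaps: 0.7105 (×34), 0.6842 (×27), 0.6316 (×23), 0.5526 (×28); sum = 72.631579.
The income-gap ratio divides by q (the poor only): 72.631579 / 112 = 0.6485.

0.6485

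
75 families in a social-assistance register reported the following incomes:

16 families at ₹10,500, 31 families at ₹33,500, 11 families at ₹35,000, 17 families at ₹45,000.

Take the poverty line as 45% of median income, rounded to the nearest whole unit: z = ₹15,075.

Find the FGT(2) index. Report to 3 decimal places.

0.020

Below the line: 16×₹10,500 (q = 16 of N = 75).
Shortfall ratios: (15075−10500)/15075 = 0.3035 (×16).
Squared: 0.0921 (×16).
Sum = 1.473627; P₂ = 1.473627 / 75 = 0.020.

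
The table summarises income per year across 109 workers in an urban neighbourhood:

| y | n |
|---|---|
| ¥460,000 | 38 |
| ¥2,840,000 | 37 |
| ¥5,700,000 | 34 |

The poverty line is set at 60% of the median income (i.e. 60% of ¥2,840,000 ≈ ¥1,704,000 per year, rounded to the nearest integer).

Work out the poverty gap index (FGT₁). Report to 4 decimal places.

0.2545

Poor units: 38×¥460,000 (q = 38 of N = 109).
Normalized shortfalls: (1704000−460000)/1704000 = 0.7300 (×38).
Σ = 27.741784. Dividing by the full population N = 109 gives P₁ = 0.2545.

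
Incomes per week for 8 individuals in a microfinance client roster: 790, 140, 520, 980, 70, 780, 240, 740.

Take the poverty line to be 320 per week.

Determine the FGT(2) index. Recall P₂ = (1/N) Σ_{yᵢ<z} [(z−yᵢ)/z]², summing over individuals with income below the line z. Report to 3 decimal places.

0.124

Incomes under z: 70, 140, 240 (q = 3 of N = 8).
Shortfall ratios: (320−70)/320 = 0.7812; (320−140)/320 = 0.5625; (320−240)/320 = 0.2500.
Squared: 0.6104; 0.3164; 0.0625.
Sum = 0.989258; P₂ = 0.989258 / 8 = 0.124.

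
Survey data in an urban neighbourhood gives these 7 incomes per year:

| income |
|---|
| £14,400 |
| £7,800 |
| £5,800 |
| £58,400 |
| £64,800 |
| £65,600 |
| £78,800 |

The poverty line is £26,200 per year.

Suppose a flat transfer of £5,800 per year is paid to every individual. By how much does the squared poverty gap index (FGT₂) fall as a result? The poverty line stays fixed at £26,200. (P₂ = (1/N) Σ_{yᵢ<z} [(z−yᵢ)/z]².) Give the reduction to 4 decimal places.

Before: below the line — £5,800, £7,800, £14,400; squared poverty gap index (FGT₂) = 0.186045.
After the £5,800 transfer: below the line — £11,600, £13,600, £20,200; squared poverty gap index (FGT₂) = 0.084893.
Reduction = 0.186045 − 0.084893 = 0.1012.

0.1012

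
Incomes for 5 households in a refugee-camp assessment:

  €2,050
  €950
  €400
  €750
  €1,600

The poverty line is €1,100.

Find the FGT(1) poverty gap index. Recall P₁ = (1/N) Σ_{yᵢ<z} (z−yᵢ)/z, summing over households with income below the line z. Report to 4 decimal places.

Incomes under z: €400, €750, €950 (q = 3 of N = 5).
Gap ratios (z−y)/z: (1100−400)/1100 = 0.6364; (1100−750)/1100 = 0.3182; (1100−950)/1100 = 0.1364.
Sum of shortfalls = 1.090909; P₁ averages over all N: 1.090909 / 5 = 0.2182.

0.2182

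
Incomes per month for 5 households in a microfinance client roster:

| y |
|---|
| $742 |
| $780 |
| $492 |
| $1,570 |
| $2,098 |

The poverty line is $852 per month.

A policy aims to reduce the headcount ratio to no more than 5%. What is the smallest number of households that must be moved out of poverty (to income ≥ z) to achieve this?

3

Currently q = 3 of N = 5 are below the line (H = 0.600).
A headcount ratio of at most 5% allows at most ⌊0.05 × 5⌋ = 0 poor households.
So at least 3 − 0 = 3 must be lifted.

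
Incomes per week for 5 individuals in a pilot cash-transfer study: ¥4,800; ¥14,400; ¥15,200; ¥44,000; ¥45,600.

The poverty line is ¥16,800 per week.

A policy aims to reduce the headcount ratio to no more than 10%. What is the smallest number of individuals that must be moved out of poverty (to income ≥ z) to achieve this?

3

Currently q = 3 of N = 5 are below the line (H = 0.600).
A headcount ratio of at most 10% allows at most ⌊0.10 × 5⌋ = 0 poor individuals.
So at least 3 − 0 = 3 must be lifted.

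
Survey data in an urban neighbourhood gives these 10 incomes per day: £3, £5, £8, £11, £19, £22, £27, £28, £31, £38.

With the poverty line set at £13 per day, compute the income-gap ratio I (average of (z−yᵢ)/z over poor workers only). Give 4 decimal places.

Poor units: £3, £5, £8, £11 (q = 4 of N = 10).
Shortfall ratios (z−y)/z: 0.7692, 0.6154, 0.3846, 0.1538; sum = 1.923077.
The income-gap ratio divides by q (the poor only): 1.923077 / 4 = 0.4808.

0.4808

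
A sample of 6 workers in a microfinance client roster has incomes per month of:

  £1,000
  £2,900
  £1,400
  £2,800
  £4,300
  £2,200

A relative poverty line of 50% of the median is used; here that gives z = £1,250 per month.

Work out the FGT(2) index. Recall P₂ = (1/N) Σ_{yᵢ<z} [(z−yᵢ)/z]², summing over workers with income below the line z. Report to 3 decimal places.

Incomes under z: £1,000 (q = 1 of N = 6).
Relative gaps: (1250−1000)/1250 = 0.2000.
Squared: 0.0400.
Sum = 0.040000; P₂ = 0.040000 / 6 = 0.007.

0.007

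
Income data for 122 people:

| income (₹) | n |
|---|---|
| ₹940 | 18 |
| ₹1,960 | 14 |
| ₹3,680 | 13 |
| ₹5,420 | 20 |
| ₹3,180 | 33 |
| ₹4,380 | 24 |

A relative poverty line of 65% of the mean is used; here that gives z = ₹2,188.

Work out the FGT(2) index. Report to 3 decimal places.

0.049

Incomes under z: 18×₹940, 14×₹1,960 (q = 32 of N = 122).
Gap ratios (z−y)/z: (2188−940)/2188 = 0.5704 (×18); (2188−1960)/2188 = 0.1042 (×14).
Squared: 0.3253 (×18); 0.0109 (×14).
Sum = 6.008101; P₂ = 6.008101 / 122 = 0.049.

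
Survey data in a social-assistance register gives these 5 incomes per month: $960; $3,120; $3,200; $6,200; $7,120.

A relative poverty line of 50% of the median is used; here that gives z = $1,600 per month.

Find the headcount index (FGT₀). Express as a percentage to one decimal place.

1 of the 5 respondents have income below $1,600.
H = 1/5 = 20.0%.

20.0%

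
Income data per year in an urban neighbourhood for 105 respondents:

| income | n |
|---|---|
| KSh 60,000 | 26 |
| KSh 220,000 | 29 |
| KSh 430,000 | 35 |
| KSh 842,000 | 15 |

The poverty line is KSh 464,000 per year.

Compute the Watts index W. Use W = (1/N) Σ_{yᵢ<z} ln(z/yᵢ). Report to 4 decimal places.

Below z: 26×KSh 60,000, 29×KSh 220,000, 35×KSh 430,000 (q = 90 of N = 105).
Log shortfalls: ln(464000/60000) = 2.0455 (×26); ln(464000/220000) = 0.7463 (×29); ln(464000/430000) = 0.0761 (×35).
W = 77.488970 / 105 = 0.7380.

0.7380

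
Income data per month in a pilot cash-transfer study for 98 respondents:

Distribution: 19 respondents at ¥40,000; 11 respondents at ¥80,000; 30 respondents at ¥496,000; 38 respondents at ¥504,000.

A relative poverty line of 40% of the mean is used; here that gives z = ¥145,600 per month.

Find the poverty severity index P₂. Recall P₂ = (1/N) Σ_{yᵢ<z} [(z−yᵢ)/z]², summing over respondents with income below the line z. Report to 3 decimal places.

Below z: 19×¥40,000, 11×¥80,000 (q = 30 of N = 98).
Shortfall ratios: (145600−40000)/145600 = 0.7253 (×19); (145600−80000)/145600 = 0.4505 (×11).
Squared: 0.5260 (×19); 0.2030 (×11).
Sum = 12.227388; P₂ = 12.227388 / 98 = 0.125.

0.125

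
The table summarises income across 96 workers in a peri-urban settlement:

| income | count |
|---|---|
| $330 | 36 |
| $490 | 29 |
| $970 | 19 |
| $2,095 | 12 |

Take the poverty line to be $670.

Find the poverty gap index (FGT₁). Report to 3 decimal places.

0.271

Below the line: 36×$330, 29×$490 (q = 65 of N = 96).
Normalized shortfalls: (670−330)/670 = 0.5075 (×36); (670−490)/670 = 0.2687 (×29).
Sum of shortfalls = 26.059701; P₁ averages over all N: 26.059701 / 96 = 0.271.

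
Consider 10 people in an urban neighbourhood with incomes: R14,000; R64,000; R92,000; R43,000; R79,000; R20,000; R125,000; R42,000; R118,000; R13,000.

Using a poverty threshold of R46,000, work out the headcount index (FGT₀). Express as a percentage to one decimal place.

50.0%

5 of the 10 people have income below R46,000.
H = 5/10 = 50.0%.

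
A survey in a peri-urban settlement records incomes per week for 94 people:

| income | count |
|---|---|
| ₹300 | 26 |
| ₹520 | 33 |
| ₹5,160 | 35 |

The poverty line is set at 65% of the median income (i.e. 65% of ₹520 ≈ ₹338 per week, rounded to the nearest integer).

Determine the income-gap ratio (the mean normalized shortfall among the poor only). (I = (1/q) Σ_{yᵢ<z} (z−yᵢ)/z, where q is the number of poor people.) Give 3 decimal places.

0.112

Poor units: 26×₹300 (q = 26 of N = 94).
Relative gaps: 0.1124 (×26); sum = 2.923077.
I averages over the q = 26 poor units only: 2.923077 / 26 = 0.112.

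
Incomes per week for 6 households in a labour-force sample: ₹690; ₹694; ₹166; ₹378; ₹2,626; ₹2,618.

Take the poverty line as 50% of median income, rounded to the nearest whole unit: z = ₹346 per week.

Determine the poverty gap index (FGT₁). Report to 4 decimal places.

Incomes under z: ₹166 (q = 1 of N = 6).
Shortfall ratios: (346−166)/346 = 0.5202.
Sum of shortfalls = 0.520231; P₁ averages over all N: 0.520231 / 6 = 0.0867.

0.0867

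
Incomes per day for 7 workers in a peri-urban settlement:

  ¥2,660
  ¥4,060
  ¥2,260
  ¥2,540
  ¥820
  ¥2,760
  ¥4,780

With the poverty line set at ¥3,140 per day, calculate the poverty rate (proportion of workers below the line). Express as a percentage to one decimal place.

71.4%

5 of the 7 workers have income below ¥3,140.
H = 5/7 = 71.4%.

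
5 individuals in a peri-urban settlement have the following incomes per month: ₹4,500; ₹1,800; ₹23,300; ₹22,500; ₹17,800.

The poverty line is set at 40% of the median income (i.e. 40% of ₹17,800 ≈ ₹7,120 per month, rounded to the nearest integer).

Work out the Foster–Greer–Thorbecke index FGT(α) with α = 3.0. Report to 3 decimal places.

Incomes under z: ₹1,800, ₹4,500 (q = 2 of N = 5).
Normalized shortfalls: (7120−1800)/7120 = 0.7472; (7120−4500)/7120 = 0.3680.
Raised to α = 3.0: 0.41715; 0.04983.
Sum = 0.466979; FGT(3.0) = 0.466979 / 5 = 0.093.

0.093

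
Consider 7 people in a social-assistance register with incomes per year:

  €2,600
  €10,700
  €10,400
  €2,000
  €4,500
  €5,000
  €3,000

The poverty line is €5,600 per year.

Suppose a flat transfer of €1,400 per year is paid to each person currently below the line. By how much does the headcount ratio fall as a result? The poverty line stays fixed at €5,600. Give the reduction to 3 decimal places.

0.286

Before: below the line — €2,000, €2,600, €3,000, €4,500, €5,000; headcount ratio = 0.71429.
After the €1,400 transfer: below the line — €3,400, €4,000, €4,400; headcount ratio = 0.42857.
Reduction = 0.71429 − 0.42857 = 0.286.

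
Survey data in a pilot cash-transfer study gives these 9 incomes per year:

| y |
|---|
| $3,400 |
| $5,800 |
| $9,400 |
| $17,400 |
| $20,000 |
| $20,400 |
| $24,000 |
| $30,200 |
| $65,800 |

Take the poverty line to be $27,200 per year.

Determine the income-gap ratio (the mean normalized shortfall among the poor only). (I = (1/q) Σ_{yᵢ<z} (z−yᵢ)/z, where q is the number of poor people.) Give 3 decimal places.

0.473

Poor units: $3,400, $5,800, $9,400, $17,400, $20,000, $20,400, $24,000 (q = 7 of N = 9).
Relative gaps: 0.8750, 0.7868, 0.6544, 0.3603, 0.2647, 0.2500, 0.1176; sum = 3.308824.
I averages over the q = 7 poor units only: 3.308824 / 7 = 0.473.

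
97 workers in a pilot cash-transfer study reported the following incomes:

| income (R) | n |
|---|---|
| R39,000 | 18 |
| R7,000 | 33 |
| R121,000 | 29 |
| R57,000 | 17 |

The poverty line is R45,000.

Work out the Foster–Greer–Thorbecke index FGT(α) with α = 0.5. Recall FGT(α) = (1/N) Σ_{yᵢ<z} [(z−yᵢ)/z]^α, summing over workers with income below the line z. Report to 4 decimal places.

Below z: 33×R7,000, 18×R39,000 (q = 51 of N = 97).
Normalized shortfalls: (45000−7000)/45000 = 0.8444 (×33); (45000−39000)/45000 = 0.1333 (×18).
Raised to α = 0.5: 0.91894 (×33); 0.36515 (×18).
Sum = 36.897578; FGT(0.5) = 36.897578 / 97 = 0.3804.

0.3804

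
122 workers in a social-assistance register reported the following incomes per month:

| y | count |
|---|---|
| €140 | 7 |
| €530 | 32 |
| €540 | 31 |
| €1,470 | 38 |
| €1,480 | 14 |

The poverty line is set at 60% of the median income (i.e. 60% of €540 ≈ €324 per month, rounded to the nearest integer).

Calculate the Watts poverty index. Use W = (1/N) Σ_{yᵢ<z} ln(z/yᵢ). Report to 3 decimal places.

0.048

Below z: 7×€140 (q = 7 of N = 122).
ln(z/y) terms: ln(324/140) = 0.8391 (×7).
W = 5.873708 / 122 = 0.048.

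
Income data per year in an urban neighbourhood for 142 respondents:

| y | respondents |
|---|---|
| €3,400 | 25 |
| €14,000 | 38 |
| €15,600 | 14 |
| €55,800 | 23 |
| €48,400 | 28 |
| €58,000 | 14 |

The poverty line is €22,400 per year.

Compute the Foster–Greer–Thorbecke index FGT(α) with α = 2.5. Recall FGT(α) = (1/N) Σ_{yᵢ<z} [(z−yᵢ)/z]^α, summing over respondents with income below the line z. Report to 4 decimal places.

0.1447

Below the line: 25×€3,400, 38×€14,000, 14×€15,600 (q = 77 of N = 142).
Relative gaps: (22400−3400)/22400 = 0.8482 (×25); (22400−14000)/22400 = 0.3750 (×38); (22400−15600)/22400 = 0.3036 (×14).
Raised to α = 2.5: 0.66262 (×25); 0.08611 (×38); 0.05078 (×14).
Sum = 20.548697; FGT(2.5) = 20.548697 / 142 = 0.1447.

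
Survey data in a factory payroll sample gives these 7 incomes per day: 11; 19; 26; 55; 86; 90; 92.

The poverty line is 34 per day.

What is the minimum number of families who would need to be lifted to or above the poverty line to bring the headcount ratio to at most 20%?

Currently q = 3 of N = 7 are below the line (H = 0.429).
A headcount ratio of at most 20% allows at most ⌊0.20 × 7⌋ = 1 poor families.
So at least 3 − 1 = 2 must be lifted.

2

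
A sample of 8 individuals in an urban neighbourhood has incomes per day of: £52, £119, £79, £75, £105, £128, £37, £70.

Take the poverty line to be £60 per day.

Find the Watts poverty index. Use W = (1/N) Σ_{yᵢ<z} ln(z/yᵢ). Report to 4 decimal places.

0.0783

Poor units: £37, £52 (q = 2 of N = 8).
ln(z/y) terms: ln(60/37) = 0.4834; ln(60/52) = 0.1431.
W = 0.626527 / 8 = 0.0783.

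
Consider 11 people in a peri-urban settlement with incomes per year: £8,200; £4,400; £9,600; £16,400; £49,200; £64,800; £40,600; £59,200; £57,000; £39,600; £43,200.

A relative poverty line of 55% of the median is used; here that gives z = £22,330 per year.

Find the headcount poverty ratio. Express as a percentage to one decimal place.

36.4%

4 of the 11 people have income below £22,330.
H = 4/11 = 36.4%.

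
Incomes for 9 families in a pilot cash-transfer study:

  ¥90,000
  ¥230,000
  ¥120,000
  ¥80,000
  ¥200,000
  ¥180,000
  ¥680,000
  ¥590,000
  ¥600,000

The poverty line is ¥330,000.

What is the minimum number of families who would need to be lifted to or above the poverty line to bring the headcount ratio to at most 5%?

6 of the 9 families are poor, so H = 6/9 = 0.667.
A headcount ratio of at most 5% allows at most ⌊0.05 × 9⌋ = 0 poor families.
So at least 6 − 0 = 6 must be lifted.

6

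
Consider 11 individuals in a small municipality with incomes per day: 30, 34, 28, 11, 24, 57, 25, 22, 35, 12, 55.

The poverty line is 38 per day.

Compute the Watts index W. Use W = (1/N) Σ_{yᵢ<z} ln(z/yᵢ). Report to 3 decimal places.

0.414

Below the line: 11, 12, 22, 24, 25, 28, 30, 34, 35 (q = 9 of N = 11).
Log gaps: ln(38/11) = 1.2397; ln(38/12) = 1.1527; ln(38/22) = 0.5465; ln(38/24) = 0.4595; ln(38/25) = 0.4187; ln(38/28) = 0.3054; ln(38/30) = 0.2364; ln(38/34) = 0.1112; ln(38/35) = 0.0822.
W = 4.552391 / 11 = 0.414.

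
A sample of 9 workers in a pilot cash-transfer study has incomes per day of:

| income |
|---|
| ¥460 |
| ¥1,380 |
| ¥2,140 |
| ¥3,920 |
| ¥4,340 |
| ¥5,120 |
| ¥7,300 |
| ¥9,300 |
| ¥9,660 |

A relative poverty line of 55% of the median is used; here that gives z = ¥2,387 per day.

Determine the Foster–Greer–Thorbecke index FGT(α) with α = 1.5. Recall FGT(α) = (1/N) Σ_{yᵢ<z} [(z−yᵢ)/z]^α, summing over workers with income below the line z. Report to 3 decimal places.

Below the line: ¥460, ¥1,380, ¥2,140 (q = 3 of N = 9).
Gap ratios (z−y)/z: (2387−460)/2387 = 0.8073; (2387−1380)/2387 = 0.4219; (2387−2140)/2387 = 0.1035.
Raised to α = 1.5: 0.72534; 0.27401; 0.03329.
Sum = 1.032640; FGT(1.5) = 1.032640 / 9 = 0.115.

0.115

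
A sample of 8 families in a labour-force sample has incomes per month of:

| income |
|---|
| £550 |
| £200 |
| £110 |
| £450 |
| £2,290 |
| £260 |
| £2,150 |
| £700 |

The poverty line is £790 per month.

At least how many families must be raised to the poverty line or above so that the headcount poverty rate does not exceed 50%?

6 of the 8 families are poor, so H = 6/8 = 0.750.
A headcount ratio of at most 50% allows at most ⌊0.50 × 8⌋ = 4 poor families.
So at least 6 − 4 = 2 must be lifted.

2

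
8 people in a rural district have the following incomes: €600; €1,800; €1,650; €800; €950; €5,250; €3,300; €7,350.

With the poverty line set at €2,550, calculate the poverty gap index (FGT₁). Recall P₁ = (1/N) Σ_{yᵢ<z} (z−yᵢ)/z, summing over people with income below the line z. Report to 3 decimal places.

Below the line: €600, €800, €950, €1,650, €1,800 (q = 5 of N = 8).
Gap ratios (z−y)/z: (2550−600)/2550 = 0.7647; (2550−800)/2550 = 0.6863; (2550−950)/2550 = 0.6275; (2550−1650)/2550 = 0.3529; (2550−1800)/2550 = 0.2941.
Σ = 2.725490. Dividing by the full population N = 8 gives P₁ = 0.341.

0.341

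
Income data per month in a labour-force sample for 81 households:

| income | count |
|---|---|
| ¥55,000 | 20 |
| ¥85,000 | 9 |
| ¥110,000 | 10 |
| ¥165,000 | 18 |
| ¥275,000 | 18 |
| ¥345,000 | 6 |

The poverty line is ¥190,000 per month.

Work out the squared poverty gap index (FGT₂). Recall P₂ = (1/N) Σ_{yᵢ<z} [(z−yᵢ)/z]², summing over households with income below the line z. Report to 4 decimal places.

0.1843

Below the line: 20×¥55,000, 9×¥85,000, 10×¥110,000, 18×¥165,000 (q = 57 of N = 81).
Relative gaps: (190000−55000)/190000 = 0.7105 (×20); (190000−85000)/190000 = 0.5526 (×9); (190000−110000)/190000 = 0.4211 (×10); (190000−165000)/190000 = 0.1316 (×18).
Squared: 0.5048 (×20); 0.3054 (×9); 0.1773 (×10); 0.0173 (×18).
Sum = 14.930055; P₂ = 14.930055 / 81 = 0.1843.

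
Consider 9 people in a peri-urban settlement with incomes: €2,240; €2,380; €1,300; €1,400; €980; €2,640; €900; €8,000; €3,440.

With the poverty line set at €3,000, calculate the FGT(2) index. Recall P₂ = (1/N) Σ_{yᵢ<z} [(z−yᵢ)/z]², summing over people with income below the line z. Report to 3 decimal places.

Poor units: €900, €980, €1,300, €1,400, €2,240, €2,380, €2,640 (q = 7 of N = 9).
Relative gaps: (3000−900)/3000 = 0.7000; (3000−980)/3000 = 0.6733; (3000−1300)/3000 = 0.5667; (3000−1400)/3000 = 0.5333; (3000−2240)/3000 = 0.2533; (3000−2380)/3000 = 0.2067; (3000−2640)/3000 = 0.1200.
Squared: 0.4900; 0.4534; 0.3211; 0.2844; 0.0642; 0.0427; 0.0144.
Sum = 1.670222; P₂ = 1.670222 / 9 = 0.186.

0.186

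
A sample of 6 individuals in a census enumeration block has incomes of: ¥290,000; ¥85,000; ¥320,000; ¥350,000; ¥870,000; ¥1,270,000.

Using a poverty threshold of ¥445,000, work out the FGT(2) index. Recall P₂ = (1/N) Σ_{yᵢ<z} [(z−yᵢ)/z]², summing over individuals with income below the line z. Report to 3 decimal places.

Poor units: ¥85,000, ¥290,000, ¥320,000, ¥350,000 (q = 4 of N = 6).
Relative gaps: (445000−85000)/445000 = 0.8090; (445000−290000)/445000 = 0.3483; (445000−320000)/445000 = 0.2809; (445000−350000)/445000 = 0.2135.
Squared: 0.6545; 0.1213; 0.0789; 0.0456.
Sum = 0.900265; P₂ = 0.900265 / 6 = 0.150.

0.150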